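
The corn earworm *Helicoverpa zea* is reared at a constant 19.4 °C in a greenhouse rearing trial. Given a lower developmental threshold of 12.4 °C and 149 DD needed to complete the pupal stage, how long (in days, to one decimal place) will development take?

Daily accumulation = 19.4 − 12.4 = 7.0 DD/day.
Duration = 149 / 7.0 = 21.286 ≈ 21.3 days.

21.3 days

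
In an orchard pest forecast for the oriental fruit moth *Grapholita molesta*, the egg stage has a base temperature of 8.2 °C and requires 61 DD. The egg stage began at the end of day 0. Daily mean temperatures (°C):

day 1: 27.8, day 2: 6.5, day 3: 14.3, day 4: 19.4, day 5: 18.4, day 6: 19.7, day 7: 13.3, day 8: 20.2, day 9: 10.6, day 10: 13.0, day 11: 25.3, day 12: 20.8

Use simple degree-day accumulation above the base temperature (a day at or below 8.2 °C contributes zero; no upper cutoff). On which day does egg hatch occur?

Daily DD above 8.2 °C: 19.6, 0.0, 6.1, 11.2, 10.2, 11.5, 5.1, 12.0, 2.4, 4.8, 17.1, 12.6.
Cumulative: 19.6, 19.6, 25.7, 36.9, 47.1, 58.6, 63.7, 75.7, 78.1, 82.9, 100.0, 112.6.
The total first reaches 61 DD on day 7.

day 7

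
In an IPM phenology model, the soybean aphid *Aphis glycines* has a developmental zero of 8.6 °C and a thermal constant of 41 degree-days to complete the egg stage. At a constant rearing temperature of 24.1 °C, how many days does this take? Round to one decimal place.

2.6 days

Daily accumulation = 24.1 − 8.6 = 15.5 DD/day.
Duration = 41 / 15.5 = 2.645 ≈ 2.6 days.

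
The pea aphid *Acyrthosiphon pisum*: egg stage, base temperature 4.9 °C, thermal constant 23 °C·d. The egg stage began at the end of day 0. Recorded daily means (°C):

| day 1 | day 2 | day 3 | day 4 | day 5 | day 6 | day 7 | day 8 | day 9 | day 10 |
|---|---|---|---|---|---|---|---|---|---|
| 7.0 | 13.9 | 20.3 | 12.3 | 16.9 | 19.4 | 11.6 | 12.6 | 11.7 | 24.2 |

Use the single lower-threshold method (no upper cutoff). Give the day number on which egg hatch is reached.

Daily DD above 4.9 °C: 2.1, 9.0, 15.4, 7.4, 12.0, 14.5, 6.7, 7.7, 6.8, 19.3.
Cumulative: 2.1, 11.1, 26.5, 33.9, 45.9, 60.4, 67.1, 74.8, 81.6, 100.9.
The total first reaches 23 DD on day 3.

day 3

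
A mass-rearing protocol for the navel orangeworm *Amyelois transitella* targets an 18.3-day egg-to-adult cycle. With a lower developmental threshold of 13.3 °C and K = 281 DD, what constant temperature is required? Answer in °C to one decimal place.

Required daily accumulation = 281 / 18.3 = 15.355 DD/day.
T = T_base + 15.355 = 13.3 + 15.355 = 28.655 ≈ 28.7 °C.

28.7 °C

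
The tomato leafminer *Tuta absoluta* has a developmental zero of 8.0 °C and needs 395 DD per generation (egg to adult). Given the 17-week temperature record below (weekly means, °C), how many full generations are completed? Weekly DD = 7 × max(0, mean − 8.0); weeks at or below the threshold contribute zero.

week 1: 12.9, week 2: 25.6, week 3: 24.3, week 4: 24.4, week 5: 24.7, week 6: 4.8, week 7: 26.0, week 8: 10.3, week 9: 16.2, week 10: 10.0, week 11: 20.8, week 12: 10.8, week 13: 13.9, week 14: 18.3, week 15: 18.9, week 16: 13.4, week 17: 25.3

Weekly DD (7 × max(0, T̄ − 8.0)): 34.3, 123.2, 114.1, 114.8, 116.9, 0.0, 126.0, 16.1, 57.4, 14.0, 89.6, 19.6, 41.3, 72.1, 76.3, 37.8, 121.1.
Season total = 1174.6 DD.
Complete generations = ⌊1174.6 / 395⌋ = 2.

2 generations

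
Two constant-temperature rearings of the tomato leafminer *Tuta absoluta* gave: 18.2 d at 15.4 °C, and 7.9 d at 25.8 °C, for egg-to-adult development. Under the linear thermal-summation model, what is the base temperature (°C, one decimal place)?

Equal thermal constants: D₁(T₁ − T_b) = D₂(T₂ − T_b).
18.2·(15.4 − T_b) = 7.9·(25.8 − T_b)
T_b = (18.2·15.4 − 7.9·25.8) / (18.2 − 7.9) = 76.46 / 10.3 = 7.423 °C ≈ 7.4 °C.

7.4 °C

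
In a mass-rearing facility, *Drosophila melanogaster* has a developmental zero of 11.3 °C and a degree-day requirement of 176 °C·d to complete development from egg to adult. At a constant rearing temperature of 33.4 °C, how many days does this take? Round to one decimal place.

8.0 days

Daily accumulation = 33.4 − 11.3 = 22.1 DD/day.
Duration = 176 / 22.1 = 7.964 ≈ 8.0 days.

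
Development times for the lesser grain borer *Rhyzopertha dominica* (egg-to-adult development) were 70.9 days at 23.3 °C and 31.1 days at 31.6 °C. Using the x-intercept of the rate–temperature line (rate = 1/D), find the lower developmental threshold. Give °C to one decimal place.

Equal thermal constants: D₁(T₁ − T_b) = D₂(T₂ − T_b).
70.9·(23.3 − T_b) = 31.1·(31.6 − T_b)
T_b = (70.9·23.3 − 31.1·31.6) / (70.9 − 31.1) = 669.21 / 39.8 = 16.814 °C ≈ 16.8 °C.

16.8 °C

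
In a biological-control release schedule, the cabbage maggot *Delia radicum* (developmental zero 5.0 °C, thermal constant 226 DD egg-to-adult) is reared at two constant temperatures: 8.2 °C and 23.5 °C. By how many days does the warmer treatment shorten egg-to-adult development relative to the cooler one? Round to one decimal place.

At 8.2 °C: 226 / (8.2 − 5.0) = 226 / 3.2 = 70.625 d.
At 23.5 °C: 226 / (23.5 − 5.0) = 226 / 18.5 = 12.216 d.
Difference = |70.625 − 12.216| = 58.409 ≈ 58.4 days.

58.4 days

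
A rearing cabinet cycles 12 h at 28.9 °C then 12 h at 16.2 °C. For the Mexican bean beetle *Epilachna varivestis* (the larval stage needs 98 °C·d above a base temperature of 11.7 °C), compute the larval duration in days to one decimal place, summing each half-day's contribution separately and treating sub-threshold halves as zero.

9.0 days

Day half: max(0, 28.9 − 11.7) × 0.5 = 17.2 × 0.5 = 8.60 DD.
Night half: max(0, 16.2 − 11.7) × 0.5 = 4.5 × 0.5 = 2.25 DD.
Per 24 h: 10.85 DD/day.
Duration = 98 / 10.85 = 9.032 ≈ 9.0 days.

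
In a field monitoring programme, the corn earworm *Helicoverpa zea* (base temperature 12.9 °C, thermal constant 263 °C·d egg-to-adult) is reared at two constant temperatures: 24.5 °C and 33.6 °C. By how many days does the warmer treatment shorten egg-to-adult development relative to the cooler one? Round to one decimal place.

10.0 days

At 24.5 °C: 263 / (24.5 − 12.9) = 263 / 11.6 = 22.672 d.
At 33.6 °C: 263 / (33.6 − 12.9) = 263 / 20.7 = 12.705 d.
Difference = |22.672 − 12.705| = 9.967 ≈ 10.0 days.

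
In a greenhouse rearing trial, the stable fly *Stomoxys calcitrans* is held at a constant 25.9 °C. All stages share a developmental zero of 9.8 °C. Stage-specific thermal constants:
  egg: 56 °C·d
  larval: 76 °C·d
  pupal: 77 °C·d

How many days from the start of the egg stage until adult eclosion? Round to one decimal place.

Daily accumulation at 25.9 °C = 25.9 − 9.8 = 16.1 DD/day.
Total K = 56 + 76 + 77 = 209 DD.
Total duration = 209 / 16.1 = 12.981 ≈ 13.0 days.

13.0 days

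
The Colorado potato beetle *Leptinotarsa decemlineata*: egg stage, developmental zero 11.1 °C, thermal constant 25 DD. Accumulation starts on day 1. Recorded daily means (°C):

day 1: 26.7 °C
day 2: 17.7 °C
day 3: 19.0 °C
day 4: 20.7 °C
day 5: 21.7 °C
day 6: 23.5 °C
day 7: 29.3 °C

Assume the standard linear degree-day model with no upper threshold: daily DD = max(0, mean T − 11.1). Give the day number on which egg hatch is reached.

Daily DD above 11.1 °C: 15.6, 6.6, 7.9, 9.6, 10.6, 12.4, 18.2.
Cumulative: 15.6, 22.2, 30.1, 39.7, 50.3, 62.7, 80.9.
The total first reaches 25 DD on day 3.

day 3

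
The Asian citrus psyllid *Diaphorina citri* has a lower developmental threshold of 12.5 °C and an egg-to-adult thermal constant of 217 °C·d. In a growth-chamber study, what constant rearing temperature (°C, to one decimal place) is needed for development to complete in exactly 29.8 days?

19.8 °C

Required daily accumulation = 217 / 29.8 = 7.282 DD/day.
T = T_base + 7.282 = 12.5 + 7.282 = 19.782 ≈ 19.8 °C.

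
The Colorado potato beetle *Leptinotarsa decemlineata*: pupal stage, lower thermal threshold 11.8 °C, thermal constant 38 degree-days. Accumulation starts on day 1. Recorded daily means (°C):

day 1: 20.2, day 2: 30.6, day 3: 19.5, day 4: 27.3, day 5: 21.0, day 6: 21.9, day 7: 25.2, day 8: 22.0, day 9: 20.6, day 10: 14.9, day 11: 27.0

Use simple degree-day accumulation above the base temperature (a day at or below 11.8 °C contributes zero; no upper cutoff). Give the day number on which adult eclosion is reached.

Daily DD above 11.8 °C: 8.4, 18.8, 7.7, 15.5, 9.2, 10.1, 13.4, 10.2, 8.8, 3.1, 15.2.
Cumulative: 8.4, 27.2, 34.9, 50.4, 59.6, 69.7, 83.1, 93.3, 102.1, 105.2, 120.4.
The total first reaches 38 DD on day 4.

day 4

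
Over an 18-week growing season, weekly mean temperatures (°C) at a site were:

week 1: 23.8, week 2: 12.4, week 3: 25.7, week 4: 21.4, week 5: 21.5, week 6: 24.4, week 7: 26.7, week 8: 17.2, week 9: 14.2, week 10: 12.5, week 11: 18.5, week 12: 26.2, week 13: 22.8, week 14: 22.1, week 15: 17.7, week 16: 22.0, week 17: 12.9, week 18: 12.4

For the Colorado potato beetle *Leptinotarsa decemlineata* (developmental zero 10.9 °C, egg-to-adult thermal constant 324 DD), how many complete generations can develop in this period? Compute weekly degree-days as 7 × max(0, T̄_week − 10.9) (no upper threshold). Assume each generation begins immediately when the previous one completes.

3 generations

Weekly DD (7 × max(0, T̄ − 10.9)): 90.3, 10.5, 103.6, 73.5, 74.2, 94.5, 110.6, 44.1, 23.1, 11.2, 53.2, 107.1, 83.3, 78.4, 47.6, 77.7, 14.0, 10.5.
Season total = 1107.4 DD.
Complete generations = ⌊1107.4 / 324⌋ = 3.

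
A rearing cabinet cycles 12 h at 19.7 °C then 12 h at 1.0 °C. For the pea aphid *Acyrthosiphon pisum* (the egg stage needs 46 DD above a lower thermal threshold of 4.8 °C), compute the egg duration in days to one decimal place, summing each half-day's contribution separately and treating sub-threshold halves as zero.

Day half: max(0, 19.7 − 4.8) × 0.5 = 14.9 × 0.5 = 7.45 DD.
Night half: max(0, 1.0 − 4.8) × 0.5 = 0.0 × 0.5 = 0.00 DD.
Per 24 h: 7.45 DD/day.
Duration = 46 / 7.45 = 6.174 ≈ 6.2 days.

6.2 days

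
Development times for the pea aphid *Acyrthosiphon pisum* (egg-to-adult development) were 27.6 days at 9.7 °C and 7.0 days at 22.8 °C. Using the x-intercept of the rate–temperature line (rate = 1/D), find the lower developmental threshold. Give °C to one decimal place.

Equal thermal constants: D₁(T₁ − T_b) = D₂(T₂ − T_b).
27.6·(9.7 − T_b) = 7.0·(22.8 − T_b)
T_b = (27.6·9.7 − 7.0·22.8) / (27.6 − 7.0) = 108.12 / 20.6 = 5.249 °C ≈ 5.2 °C.

5.2 °C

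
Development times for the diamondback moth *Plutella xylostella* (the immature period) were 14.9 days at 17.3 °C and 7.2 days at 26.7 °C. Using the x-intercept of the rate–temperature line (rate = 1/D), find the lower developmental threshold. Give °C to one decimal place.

8.5 °C

Linear rate model ⇒ the product D·(T − T_b) is constant across temperatures.
14.9·(17.3 − T_b) = 7.2·(26.7 − T_b)
T_b = (14.9·17.3 − 7.2·26.7) / (14.9 − 7.2) = 65.53 / 7.7 = 8.510 °C ≈ 8.5 °C.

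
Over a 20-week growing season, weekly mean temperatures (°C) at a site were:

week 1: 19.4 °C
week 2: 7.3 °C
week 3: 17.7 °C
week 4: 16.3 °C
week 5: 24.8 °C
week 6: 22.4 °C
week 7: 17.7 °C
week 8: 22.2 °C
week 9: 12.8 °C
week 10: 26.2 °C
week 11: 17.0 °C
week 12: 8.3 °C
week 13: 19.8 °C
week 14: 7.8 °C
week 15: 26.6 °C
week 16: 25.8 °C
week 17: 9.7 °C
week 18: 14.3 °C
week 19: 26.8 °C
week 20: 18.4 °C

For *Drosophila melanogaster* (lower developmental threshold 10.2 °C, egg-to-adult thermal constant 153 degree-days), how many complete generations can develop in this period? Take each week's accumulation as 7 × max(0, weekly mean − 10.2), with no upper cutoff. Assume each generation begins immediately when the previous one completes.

Weekly DD (7 × max(0, T̄ − 10.2)): 64.4, 0.0, 52.5, 42.7, 102.2, 85.4, 52.5, 84.0, 18.2, 112.0, 47.6, 0.0, 67.2, 0.0, 114.8, 109.2, 0.0, 28.7, 116.2, 57.4.
Season total = 1155.0 DD.
Complete generations = ⌊1155.0 / 153⌋ = 7.

7 generations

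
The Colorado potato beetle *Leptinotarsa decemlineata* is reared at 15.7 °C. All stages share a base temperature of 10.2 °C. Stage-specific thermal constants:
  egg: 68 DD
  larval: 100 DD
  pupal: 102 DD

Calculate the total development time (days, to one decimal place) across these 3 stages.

Daily accumulation at 15.7 °C = 15.7 − 10.2 = 5.5 DD/day.
Total K = 68 + 100 + 102 = 270 DD.
Total duration = 270 / 5.5 = 49.091 ≈ 49.1 days.

49.1 days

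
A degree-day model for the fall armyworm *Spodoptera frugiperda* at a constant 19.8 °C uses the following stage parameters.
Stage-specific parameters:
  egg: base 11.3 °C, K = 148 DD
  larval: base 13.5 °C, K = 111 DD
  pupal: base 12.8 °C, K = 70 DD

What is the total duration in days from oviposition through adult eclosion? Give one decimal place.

45.0 days

egg: 148 / (19.8 − 11.3) = 148 / 8.5 = 17.412 d.
larval: 111 / (19.8 − 13.5) = 111 / 6.3 = 17.619 d.
pupal: 70 / (19.8 − 12.8) = 70 / 7.0 = 10.000 d.
Sum = 45.031 ≈ 45.0 days.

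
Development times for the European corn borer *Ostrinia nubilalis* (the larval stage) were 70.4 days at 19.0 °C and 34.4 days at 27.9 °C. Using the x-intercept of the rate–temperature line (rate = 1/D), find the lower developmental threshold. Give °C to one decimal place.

Under the model K = D·(T − T_b), so D₁·(T₁ − T_b) = D₂·(T₂ − T_b).
70.4·(19.0 − T_b) = 34.4·(27.9 − T_b)
T_b = (70.4·19.0 − 34.4·27.9) / (70.4 − 34.4) = 377.84 / 36.0 = 10.496 °C ≈ 10.5 °C.

10.5 °C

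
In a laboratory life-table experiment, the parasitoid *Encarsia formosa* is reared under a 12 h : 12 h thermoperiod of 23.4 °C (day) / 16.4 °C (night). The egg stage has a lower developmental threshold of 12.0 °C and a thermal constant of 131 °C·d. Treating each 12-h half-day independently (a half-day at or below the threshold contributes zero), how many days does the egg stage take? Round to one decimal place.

Day half: max(0, 23.4 − 12.0) × 0.5 = 11.4 × 0.5 = 5.70 DD.
Night half: max(0, 16.4 − 12.0) × 0.5 = 4.4 × 0.5 = 2.20 DD.
Per 24 h: 7.90 DD/day.
Duration = 131 / 7.90 = 16.582 ≈ 16.6 days.

16.6 days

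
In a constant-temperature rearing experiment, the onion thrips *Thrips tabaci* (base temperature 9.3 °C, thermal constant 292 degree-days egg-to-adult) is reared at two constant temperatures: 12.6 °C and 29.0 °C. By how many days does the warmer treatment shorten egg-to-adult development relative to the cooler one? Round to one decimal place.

At 12.6 °C: 292 / (12.6 − 9.3) = 292 / 3.3 = 88.485 d.
At 29.0 °C: 292 / (29.0 − 9.3) = 292 / 19.7 = 14.822 d.
Difference = |88.485 − 14.822| = 73.663 ≈ 73.7 days.

73.7 days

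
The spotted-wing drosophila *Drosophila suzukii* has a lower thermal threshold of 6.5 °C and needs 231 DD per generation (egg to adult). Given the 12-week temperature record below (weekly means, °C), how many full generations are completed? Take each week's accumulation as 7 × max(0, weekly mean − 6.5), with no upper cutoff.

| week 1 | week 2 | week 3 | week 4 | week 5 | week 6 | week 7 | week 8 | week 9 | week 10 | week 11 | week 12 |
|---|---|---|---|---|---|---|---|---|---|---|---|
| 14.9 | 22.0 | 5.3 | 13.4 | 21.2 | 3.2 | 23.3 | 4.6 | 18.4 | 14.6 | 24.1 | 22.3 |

Weekly DD (7 × max(0, T̄ − 6.5)): 58.8, 108.5, 0.0, 48.3, 102.9, 0.0, 117.6, 0.0, 83.3, 56.7, 123.2, 110.6.
Season total = 809.9 DD.
Complete generations = ⌊809.9 / 231⌋ = 3.

3 generations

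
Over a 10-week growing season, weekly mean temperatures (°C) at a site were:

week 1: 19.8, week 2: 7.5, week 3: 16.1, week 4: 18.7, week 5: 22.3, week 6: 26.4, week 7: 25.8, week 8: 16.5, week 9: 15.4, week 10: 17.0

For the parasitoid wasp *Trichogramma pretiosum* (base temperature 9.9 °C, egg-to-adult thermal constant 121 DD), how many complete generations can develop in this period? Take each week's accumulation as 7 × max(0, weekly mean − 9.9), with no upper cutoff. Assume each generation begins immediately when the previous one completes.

5 generations

Weekly DD (7 × max(0, T̄ − 9.9)): 69.3, 0.0, 43.4, 61.6, 86.8, 115.5, 111.3, 46.2, 38.5, 49.7.
Season total = 622.3 DD.
Complete generations = ⌊622.3 / 121⌋ = 5.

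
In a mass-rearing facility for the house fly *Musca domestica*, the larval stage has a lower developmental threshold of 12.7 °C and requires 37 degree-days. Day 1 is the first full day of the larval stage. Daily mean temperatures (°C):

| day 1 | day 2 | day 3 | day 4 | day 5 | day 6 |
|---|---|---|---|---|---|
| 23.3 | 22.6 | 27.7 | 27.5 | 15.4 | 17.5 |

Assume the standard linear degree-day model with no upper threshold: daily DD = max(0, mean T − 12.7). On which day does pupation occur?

Daily DD above 12.7 °C: 10.6, 9.9, 15.0, 14.8, 2.7, 4.8.
Cumulative: 10.6, 20.5, 35.5, 50.3, 53.0, 57.8.
The total first reaches 37 DD on day 4.

day 4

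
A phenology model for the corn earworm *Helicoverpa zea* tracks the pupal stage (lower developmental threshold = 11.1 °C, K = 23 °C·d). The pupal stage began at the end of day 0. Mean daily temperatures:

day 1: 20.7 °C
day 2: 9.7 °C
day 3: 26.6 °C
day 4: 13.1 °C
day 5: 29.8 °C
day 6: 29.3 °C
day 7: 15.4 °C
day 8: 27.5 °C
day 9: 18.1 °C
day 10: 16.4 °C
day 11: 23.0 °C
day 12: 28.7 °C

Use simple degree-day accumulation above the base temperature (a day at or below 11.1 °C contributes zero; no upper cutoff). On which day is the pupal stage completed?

day 3

Daily DD above 11.1 °C: 9.6, 0.0, 15.5, 2.0, 18.7, 18.2, 4.3, 16.4, 7.0, 5.3, 11.9, 17.6.
Cumulative: 9.6, 9.6, 25.1, 27.1, 45.8, 64.0, 68.3, 84.7, 91.7, 97.0, 108.9, 126.5.
The total first reaches 23 DD on day 3.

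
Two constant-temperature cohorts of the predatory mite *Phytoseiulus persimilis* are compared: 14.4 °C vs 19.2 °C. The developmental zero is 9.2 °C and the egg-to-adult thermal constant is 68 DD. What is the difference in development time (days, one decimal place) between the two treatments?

At 14.4 °C: 68 / (14.4 − 9.2) = 68 / 5.2 = 13.077 d.
At 19.2 °C: 68 / (19.2 − 9.2) = 68 / 10.0 = 6.800 d.
Difference = |13.077 − 6.800| = 6.277 ≈ 6.3 days.

6.3 days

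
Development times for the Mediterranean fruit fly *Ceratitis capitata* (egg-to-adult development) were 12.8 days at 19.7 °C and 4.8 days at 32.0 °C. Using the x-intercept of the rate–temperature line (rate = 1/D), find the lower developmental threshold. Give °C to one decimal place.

12.3 °C

Under the model K = D·(T − T_b), so D₁·(T₁ − T_b) = D₂·(T₂ − T_b).
12.8·(19.7 − T_b) = 4.8·(32.0 − T_b)
T_b = (12.8·19.7 − 4.8·32.0) / (12.8 − 4.8) = 98.56 / 8.0 = 12.320 °C ≈ 12.3 °C.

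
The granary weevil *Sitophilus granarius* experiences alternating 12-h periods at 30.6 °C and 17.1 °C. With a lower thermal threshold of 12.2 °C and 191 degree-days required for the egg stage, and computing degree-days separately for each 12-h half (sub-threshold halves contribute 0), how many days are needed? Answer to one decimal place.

16.4 days

Day half: max(0, 30.6 − 12.2) × 0.5 = 18.4 × 0.5 = 9.20 DD.
Night half: max(0, 17.1 − 12.2) × 0.5 = 4.9 × 0.5 = 2.45 DD.
Per 24 h: 11.65 DD/day.
Duration = 191 / 11.65 = 16.395 ≈ 16.4 days.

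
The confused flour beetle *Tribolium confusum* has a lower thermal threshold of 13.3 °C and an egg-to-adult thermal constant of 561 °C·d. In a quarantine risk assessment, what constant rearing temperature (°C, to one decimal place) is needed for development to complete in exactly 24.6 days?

36.1 °C

Required daily accumulation = 561 / 24.6 = 22.805 DD/day.
T = T_base + 22.805 = 13.3 + 22.805 = 36.105 ≈ 36.1 °C.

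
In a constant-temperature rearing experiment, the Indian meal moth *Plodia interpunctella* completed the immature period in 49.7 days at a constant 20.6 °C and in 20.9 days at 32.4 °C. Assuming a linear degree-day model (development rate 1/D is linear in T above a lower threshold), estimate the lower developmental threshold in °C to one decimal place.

12.0 °C

Equal thermal constants: D₁(T₁ − T_b) = D₂(T₂ − T_b).
49.7·(20.6 − T_b) = 20.9·(32.4 − T_b)
T_b = (49.7·20.6 − 20.9·32.4) / (49.7 − 20.9) = 346.66 / 28.8 = 12.037 °C ≈ 12.0 °C.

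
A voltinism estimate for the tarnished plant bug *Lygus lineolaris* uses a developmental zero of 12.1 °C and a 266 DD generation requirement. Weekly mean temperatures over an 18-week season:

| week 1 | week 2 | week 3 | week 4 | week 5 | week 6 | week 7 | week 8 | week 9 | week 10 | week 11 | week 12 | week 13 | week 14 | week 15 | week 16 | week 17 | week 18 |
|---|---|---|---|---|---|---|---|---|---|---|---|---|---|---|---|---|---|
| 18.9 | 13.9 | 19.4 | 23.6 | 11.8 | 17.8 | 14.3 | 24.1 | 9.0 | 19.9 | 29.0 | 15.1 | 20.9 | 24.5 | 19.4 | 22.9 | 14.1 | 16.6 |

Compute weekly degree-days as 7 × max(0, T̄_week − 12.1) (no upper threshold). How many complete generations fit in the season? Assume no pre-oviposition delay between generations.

Weekly DD (7 × max(0, T̄ − 12.1)): 47.6, 12.6, 51.1, 80.5, 0.0, 39.9, 15.4, 84.0, 0.0, 54.6, 118.3, 21.0, 61.6, 86.8, 51.1, 75.6, 14.0, 31.5.
Season total = 845.6 DD.
Complete generations = ⌊845.6 / 266⌋ = 3.

3 generations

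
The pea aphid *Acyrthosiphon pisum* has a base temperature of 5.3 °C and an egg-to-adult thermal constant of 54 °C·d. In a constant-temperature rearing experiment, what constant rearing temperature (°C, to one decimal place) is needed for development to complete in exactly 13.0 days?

Required daily accumulation = 54 / 13.0 = 4.154 DD/day.
T = T_base + 4.154 = 5.3 + 4.154 = 9.454 ≈ 9.5 °C.

9.5 °C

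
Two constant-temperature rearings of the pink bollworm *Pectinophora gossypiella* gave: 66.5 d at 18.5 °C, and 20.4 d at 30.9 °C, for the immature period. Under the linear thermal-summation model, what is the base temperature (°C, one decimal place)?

Under the model K = D·(T − T_b), so D₁·(T₁ − T_b) = D₂·(T₂ − T_b).
66.5·(18.5 − T_b) = 20.4·(30.9 − T_b)
T_b = (66.5·18.5 − 20.4·30.9) / (66.5 − 20.4) = 599.89 / 46.1 = 13.013 °C ≈ 13.0 °C.

13.0 °C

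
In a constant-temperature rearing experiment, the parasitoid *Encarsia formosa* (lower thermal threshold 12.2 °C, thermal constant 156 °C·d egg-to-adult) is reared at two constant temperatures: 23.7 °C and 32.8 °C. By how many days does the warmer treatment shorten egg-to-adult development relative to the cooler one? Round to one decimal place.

At 23.7 °C: 156 / (23.7 − 12.2) = 156 / 11.5 = 13.565 d.
At 32.8 °C: 156 / (32.8 − 12.2) = 156 / 20.6 = 7.573 d.
Difference = |13.565 − 7.573| = 5.992 ≈ 6.0 days.

6.0 days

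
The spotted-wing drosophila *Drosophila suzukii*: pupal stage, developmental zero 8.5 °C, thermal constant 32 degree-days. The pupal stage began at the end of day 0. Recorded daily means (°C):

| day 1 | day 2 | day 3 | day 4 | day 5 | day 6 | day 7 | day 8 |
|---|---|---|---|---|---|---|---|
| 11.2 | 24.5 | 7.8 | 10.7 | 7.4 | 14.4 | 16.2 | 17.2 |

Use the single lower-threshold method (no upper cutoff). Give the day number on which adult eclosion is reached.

day 7

Daily DD above 8.5 °C: 2.7, 16.0, 0.0, 2.2, 0.0, 5.9, 7.7, 8.7.
Cumulative: 2.7, 18.7, 18.7, 20.9, 20.9, 26.8, 34.5, 43.2.
The total first reaches 32 DD on day 7.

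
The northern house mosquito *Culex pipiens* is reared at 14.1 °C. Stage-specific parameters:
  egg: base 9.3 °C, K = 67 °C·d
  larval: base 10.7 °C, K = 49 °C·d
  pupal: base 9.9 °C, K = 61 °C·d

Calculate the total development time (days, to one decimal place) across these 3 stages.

42.9 days

egg: 67 / (14.1 − 9.3) = 67 / 4.8 = 13.958 d.
larval: 49 / (14.1 − 10.7) = 49 / 3.4 = 14.412 d.
pupal: 61 / (14.1 − 9.9) = 61 / 4.2 = 14.524 d.
Sum = 42.894 ≈ 42.9 days.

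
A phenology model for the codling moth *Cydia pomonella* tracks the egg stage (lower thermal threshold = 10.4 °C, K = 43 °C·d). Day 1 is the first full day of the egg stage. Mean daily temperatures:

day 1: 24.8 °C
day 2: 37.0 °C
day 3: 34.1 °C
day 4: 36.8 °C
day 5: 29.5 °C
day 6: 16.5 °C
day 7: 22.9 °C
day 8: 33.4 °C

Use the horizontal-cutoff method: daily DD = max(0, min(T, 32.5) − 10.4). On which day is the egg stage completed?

Daily DD above 10.4 °C (capped at 22.1): 14.4, 22.1, 22.1, 22.1, 19.1, 6.1, 12.5, 22.1.
Cumulative: 14.4, 36.5, 58.6, 80.7, 99.8, 105.9, 118.4, 140.5.
The total first reaches 43 DD on day 3.

day 3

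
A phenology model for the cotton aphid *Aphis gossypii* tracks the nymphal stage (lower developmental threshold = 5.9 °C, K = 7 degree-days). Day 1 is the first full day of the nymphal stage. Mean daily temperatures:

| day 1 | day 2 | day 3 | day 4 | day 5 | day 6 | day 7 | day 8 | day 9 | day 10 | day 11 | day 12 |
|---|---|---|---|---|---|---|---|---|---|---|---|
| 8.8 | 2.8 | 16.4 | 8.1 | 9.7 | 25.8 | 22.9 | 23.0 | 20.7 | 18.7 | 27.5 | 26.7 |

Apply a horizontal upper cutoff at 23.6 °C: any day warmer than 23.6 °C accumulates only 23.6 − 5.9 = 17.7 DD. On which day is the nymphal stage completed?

day 3

Daily DD above 5.9 °C (capped at 17.7): 2.9, 0.0, 10.5, 2.2, 3.8, 17.7, 17.0, 17.1, 14.8, 12.8, 17.7, 17.7.
Cumulative: 2.9, 2.9, 13.4, 15.6, 19.4, 37.1, 54.1, 71.2, 86.0, 98.8, 116.5, 134.2.
The total first reaches 7 DD on day 3.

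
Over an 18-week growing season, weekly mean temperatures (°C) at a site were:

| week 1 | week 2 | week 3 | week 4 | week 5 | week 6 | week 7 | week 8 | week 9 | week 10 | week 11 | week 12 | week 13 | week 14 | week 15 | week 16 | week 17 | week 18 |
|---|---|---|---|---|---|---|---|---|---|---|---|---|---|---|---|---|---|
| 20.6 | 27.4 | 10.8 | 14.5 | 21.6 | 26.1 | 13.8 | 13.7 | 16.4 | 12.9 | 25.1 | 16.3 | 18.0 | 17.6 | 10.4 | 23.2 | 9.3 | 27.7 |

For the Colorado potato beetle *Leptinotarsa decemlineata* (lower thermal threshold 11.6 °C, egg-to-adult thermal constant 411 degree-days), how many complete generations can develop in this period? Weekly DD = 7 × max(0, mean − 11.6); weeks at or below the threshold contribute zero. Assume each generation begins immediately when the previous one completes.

2 generations

Weekly DD (7 × max(0, T̄ − 11.6)): 63.0, 110.6, 0.0, 20.3, 70.0, 101.5, 15.4, 14.7, 33.6, 9.1, 94.5, 32.9, 44.8, 42.0, 0.0, 81.2, 0.0, 112.7.
Season total = 846.3 DD.
Complete generations = ⌊846.3 / 411⌋ = 2.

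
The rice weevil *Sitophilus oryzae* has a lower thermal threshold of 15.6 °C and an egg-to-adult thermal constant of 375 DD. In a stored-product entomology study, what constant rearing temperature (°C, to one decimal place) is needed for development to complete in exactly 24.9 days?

30.7 °C

Required daily accumulation = 375 / 24.9 = 15.060 DD/day.
T = T_base + 15.060 = 15.6 + 15.060 = 30.660 ≈ 30.7 °C.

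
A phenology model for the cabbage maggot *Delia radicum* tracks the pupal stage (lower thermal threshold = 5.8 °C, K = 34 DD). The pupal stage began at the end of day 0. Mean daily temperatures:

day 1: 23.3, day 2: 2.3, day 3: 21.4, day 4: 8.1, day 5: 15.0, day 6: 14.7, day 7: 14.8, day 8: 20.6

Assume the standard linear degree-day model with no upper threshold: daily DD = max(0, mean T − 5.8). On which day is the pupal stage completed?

Daily DD above 5.8 °C: 17.5, 0.0, 15.6, 2.3, 9.2, 8.9, 9.0, 14.8.
Cumulative: 17.5, 17.5, 33.1, 35.4, 44.6, 53.5, 62.5, 77.3.
The total first reaches 34 DD on day 4.

day 4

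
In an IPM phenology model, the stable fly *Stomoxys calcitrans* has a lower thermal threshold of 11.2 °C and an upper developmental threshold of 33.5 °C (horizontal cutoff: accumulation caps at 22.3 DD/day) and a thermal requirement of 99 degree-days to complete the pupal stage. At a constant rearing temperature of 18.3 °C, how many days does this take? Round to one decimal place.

Daily accumulation = 18.3 − 11.2 = 7.1 DD/day.
Duration = 99 / 7.1 = 13.944 ≈ 13.9 days.

13.9 days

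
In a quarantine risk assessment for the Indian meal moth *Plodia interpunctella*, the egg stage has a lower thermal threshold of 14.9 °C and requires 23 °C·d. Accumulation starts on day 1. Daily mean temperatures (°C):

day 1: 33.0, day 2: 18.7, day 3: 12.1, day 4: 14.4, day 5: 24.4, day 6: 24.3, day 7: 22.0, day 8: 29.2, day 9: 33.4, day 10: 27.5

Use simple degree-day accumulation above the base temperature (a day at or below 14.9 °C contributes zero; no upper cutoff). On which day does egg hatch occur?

day 5

Daily DD above 14.9 °C: 18.1, 3.8, 0.0, 0.0, 9.5, 9.4, 7.1, 14.3, 18.5, 12.6.
Cumulative: 18.1, 21.9, 21.9, 21.9, 31.4, 40.8, 47.9, 62.2, 80.7, 93.3.
The total first reaches 23 DD on day 5.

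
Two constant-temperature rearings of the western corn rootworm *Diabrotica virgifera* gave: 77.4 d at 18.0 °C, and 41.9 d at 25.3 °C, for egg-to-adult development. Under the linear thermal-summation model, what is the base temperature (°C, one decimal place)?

9.4 °C

Equal thermal constants: D₁(T₁ − T_b) = D₂(T₂ − T_b).
77.4·(18.0 − T_b) = 41.9·(25.3 − T_b)
T_b = (77.4·18.0 − 41.9·25.3) / (77.4 − 41.9) = 333.13 / 35.5 = 9.384 °C ≈ 9.4 °C.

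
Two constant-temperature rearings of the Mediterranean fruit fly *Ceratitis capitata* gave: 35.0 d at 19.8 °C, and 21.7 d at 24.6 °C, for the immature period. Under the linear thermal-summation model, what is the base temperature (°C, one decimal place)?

Linear rate model ⇒ the product D·(T − T_b) is constant across temperatures.
35.0·(19.8 − T_b) = 21.7·(24.6 − T_b)
T_b = (35.0·19.8 − 21.7·24.6) / (35.0 − 21.7) = 159.18 / 13.3 = 11.968 °C ≈ 12.0 °C.

12.0 °C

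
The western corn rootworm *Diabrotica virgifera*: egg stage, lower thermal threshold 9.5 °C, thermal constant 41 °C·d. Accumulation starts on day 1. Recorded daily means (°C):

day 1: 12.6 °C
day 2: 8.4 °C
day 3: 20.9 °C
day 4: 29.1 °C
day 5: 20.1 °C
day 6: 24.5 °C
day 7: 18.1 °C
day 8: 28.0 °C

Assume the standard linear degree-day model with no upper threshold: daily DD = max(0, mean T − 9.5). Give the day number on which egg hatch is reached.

Daily DD above 9.5 °C: 3.1, 0.0, 11.4, 19.6, 10.6, 15.0, 8.6, 18.5.
Cumulative: 3.1, 3.1, 14.5, 34.1, 44.7, 59.7, 68.3, 86.8.
The total first reaches 41 DD on day 5.

day 5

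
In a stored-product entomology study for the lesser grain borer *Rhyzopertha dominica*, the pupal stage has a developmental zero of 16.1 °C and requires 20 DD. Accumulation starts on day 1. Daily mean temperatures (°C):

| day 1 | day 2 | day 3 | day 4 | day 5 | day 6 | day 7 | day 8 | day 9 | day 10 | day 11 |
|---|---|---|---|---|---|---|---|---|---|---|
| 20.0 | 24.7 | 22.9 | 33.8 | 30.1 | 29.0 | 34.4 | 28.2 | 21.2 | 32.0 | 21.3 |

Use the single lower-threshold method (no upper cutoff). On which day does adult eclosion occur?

Daily DD above 16.1 °C: 3.9, 8.6, 6.8, 17.7, 14.0, 12.9, 18.3, 12.1, 5.1, 15.9, 5.2.
Cumulative: 3.9, 12.5, 19.3, 37.0, 51.0, 63.9, 82.2, 94.3, 99.4, 115.3, 120.5.
The total first reaches 20 DD on day 4.

day 4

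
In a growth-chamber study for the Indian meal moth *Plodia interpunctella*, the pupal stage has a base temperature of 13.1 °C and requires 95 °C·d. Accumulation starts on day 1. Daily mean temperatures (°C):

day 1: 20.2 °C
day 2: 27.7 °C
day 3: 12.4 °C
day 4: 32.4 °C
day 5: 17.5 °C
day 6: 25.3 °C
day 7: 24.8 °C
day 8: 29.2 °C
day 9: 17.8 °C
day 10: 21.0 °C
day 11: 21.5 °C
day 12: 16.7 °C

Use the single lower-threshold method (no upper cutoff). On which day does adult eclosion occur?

Daily DD above 13.1 °C: 7.1, 14.6, 0.0, 19.3, 4.4, 12.2, 11.7, 16.1, 4.7, 7.9, 8.4, 3.6.
Cumulative: 7.1, 21.7, 21.7, 41.0, 45.4, 57.6, 69.3, 85.4, 90.1, 98.0, 106.4, 110.0.
The total first reaches 95 DD on day 10.

day 10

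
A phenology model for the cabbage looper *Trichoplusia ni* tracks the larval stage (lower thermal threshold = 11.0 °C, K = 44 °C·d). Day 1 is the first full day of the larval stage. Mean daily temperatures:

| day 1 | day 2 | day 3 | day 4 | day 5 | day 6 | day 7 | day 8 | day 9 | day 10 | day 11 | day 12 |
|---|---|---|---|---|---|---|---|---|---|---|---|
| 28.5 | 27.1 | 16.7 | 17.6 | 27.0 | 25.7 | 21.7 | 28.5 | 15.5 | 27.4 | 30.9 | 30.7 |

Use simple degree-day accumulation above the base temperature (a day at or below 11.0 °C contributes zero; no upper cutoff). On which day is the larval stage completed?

Daily DD above 11.0 °C: 17.5, 16.1, 5.7, 6.6, 16.0, 14.7, 10.7, 17.5, 4.5, 16.4, 19.9, 19.7.
Cumulative: 17.5, 33.6, 39.3, 45.9, 61.9, 76.6, 87.3, 104.8, 109.3, 125.7, 145.6, 165.3.
The total first reaches 44 DD on day 4.

day 4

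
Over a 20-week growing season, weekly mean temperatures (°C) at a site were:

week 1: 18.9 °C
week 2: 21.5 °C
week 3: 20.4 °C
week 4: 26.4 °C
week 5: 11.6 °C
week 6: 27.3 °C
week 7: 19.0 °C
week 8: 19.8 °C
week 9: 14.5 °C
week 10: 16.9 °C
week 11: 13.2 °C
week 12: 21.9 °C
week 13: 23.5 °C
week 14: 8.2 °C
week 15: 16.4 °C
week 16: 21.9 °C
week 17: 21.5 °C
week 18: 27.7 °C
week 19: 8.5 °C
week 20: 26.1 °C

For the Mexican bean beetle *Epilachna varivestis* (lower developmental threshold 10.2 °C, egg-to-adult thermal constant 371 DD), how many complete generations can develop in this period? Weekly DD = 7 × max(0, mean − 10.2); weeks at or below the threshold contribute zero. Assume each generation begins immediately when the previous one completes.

Weekly DD (7 × max(0, T̄ − 10.2)): 60.9, 79.1, 71.4, 113.4, 9.8, 119.7, 61.6, 67.2, 30.1, 46.9, 21.0, 81.9, 93.1, 0.0, 43.4, 81.9, 79.1, 122.5, 0.0, 111.3.
Season total = 1294.3 DD.
Complete generations = ⌊1294.3 / 371⌋ = 3.

3 generations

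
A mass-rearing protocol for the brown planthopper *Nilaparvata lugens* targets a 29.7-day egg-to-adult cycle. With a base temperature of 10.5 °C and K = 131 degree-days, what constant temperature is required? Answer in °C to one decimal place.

14.9 °C

Required daily accumulation = 131 / 29.7 = 4.411 DD/day.
T = T_base + 4.411 = 10.5 + 4.411 = 14.911 ≈ 14.9 °C.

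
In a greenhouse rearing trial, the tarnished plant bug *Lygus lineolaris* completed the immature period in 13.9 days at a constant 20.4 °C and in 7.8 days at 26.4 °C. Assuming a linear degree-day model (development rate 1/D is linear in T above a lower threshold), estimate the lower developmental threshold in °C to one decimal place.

12.7 °C

Linear rate model ⇒ the product D·(T − T_b) is constant across temperatures.
13.9·(20.4 − T_b) = 7.8·(26.4 − T_b)
T_b = (13.9·20.4 − 7.8·26.4) / (13.9 − 7.8) = 77.64 / 6.1 = 12.728 °C ≈ 12.7 °C.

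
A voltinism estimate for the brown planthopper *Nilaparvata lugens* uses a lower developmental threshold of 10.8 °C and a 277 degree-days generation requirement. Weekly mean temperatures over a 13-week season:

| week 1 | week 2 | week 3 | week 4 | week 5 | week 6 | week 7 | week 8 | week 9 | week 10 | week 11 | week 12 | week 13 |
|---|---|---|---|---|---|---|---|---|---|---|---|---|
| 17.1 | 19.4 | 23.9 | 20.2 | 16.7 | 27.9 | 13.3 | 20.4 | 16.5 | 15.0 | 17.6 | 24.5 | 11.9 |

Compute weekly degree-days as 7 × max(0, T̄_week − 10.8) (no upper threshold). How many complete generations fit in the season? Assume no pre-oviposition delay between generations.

Weekly DD (7 × max(0, T̄ − 10.8)): 44.1, 60.2, 91.7, 65.8, 41.3, 119.7, 17.5, 67.2, 39.9, 29.4, 47.6, 95.9, 7.7.
Season total = 728.0 DD.
Complete generations = ⌊728.0 / 277⌋ = 2.

2 generations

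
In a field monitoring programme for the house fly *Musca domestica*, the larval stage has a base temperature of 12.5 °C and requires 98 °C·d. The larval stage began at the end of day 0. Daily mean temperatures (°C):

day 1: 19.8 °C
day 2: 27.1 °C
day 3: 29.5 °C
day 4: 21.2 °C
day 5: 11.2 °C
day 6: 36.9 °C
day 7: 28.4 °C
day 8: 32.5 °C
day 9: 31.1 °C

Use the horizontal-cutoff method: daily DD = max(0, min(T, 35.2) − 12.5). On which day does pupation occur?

day 8

Daily DD above 12.5 °C (capped at 22.7): 7.3, 14.6, 17.0, 8.7, 0.0, 22.7, 15.9, 20.0, 18.6.
Cumulative: 7.3, 21.9, 38.9, 47.6, 47.6, 70.3, 86.2, 106.2, 124.8.
The total first reaches 98 DD on day 8.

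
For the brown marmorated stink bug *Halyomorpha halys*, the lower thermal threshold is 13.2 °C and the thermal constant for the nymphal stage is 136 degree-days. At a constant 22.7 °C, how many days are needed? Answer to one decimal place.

14.3 days

Daily accumulation = 22.7 − 13.2 = 9.5 DD/day.
Duration = 136 / 9.5 = 14.316 ≈ 14.3 days.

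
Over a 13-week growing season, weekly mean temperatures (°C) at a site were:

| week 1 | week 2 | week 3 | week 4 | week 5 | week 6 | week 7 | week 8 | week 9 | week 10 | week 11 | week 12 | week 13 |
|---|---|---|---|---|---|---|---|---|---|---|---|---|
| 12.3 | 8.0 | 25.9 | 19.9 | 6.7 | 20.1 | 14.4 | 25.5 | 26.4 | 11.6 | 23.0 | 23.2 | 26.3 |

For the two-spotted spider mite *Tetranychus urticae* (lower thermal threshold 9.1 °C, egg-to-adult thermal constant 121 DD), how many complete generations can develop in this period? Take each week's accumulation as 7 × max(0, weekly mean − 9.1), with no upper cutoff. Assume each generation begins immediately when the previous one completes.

Weekly DD (7 × max(0, T̄ − 9.1)): 22.4, 0.0, 117.6, 75.6, 0.0, 77.0, 37.1, 114.8, 121.1, 17.5, 97.3, 98.7, 120.4.
Season total = 899.5 DD.
Complete generations = ⌊899.5 / 121⌋ = 7.

7 generations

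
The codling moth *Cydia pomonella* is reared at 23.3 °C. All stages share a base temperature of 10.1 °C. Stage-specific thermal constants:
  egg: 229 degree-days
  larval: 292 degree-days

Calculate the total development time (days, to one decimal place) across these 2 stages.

39.5 days

Daily accumulation at 23.3 °C = 23.3 − 10.1 = 13.2 DD/day.
Total K = 229 + 292 = 521 DD.
Total duration = 521 / 13.2 = 39.470 ≈ 39.5 days.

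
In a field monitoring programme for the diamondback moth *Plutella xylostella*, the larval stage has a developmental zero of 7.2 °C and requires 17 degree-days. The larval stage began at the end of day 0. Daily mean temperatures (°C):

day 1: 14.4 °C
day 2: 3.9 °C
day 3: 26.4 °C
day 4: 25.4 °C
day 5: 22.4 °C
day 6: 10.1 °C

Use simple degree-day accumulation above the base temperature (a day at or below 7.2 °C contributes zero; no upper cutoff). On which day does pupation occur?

day 3

Daily DD above 7.2 °C: 7.2, 0.0, 19.2, 18.2, 15.2, 2.9.
Cumulative: 7.2, 7.2, 26.4, 44.6, 59.8, 62.7.
The total first reaches 17 DD on day 3.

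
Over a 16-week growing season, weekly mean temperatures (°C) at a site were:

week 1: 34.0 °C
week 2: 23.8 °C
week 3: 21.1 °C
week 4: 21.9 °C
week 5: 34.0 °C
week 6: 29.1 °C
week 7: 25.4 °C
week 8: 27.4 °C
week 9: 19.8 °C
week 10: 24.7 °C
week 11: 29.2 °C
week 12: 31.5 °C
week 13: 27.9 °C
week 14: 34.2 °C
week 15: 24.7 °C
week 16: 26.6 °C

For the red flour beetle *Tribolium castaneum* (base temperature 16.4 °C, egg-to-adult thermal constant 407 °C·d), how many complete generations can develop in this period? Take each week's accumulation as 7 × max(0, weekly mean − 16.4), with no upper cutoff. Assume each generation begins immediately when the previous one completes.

2 generations

Weekly DD (7 × max(0, T̄ − 16.4)): 123.2, 51.8, 32.9, 38.5, 123.2, 88.9, 63.0, 77.0, 23.8, 58.1, 89.6, 105.7, 80.5, 124.6, 58.1, 71.4.
Season total = 1210.3 DD.
Complete generations = ⌊1210.3 / 407⌋ = 2.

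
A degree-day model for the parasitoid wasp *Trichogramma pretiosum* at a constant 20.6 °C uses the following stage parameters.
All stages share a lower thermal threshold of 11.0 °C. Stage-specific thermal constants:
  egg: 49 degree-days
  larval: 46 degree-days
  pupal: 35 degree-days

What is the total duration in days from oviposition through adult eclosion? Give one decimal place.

13.5 days

Daily accumulation at 20.6 °C = 20.6 − 11.0 = 9.6 DD/day.
Total K = 49 + 46 + 35 = 130 DD.
Total duration = 130 / 9.6 = 13.542 ≈ 13.5 days.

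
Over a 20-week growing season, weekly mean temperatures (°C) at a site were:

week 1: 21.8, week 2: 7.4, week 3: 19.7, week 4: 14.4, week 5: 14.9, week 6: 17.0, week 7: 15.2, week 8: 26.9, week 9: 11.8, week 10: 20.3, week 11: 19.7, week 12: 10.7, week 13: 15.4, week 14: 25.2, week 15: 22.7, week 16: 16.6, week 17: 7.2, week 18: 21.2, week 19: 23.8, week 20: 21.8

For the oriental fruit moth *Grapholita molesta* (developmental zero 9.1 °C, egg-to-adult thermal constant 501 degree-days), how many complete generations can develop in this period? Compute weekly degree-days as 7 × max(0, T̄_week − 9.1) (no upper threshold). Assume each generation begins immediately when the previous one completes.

2 generations

Weekly DD (7 × max(0, T̄ − 9.1)): 88.9, 0.0, 74.2, 37.1, 40.6, 55.3, 42.7, 124.6, 18.9, 78.4, 74.2, 11.2, 44.1, 112.7, 95.2, 52.5, 0.0, 84.7, 102.9, 88.9.
Season total = 1227.1 DD.
Complete generations = ⌊1227.1 / 501⌋ = 2.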